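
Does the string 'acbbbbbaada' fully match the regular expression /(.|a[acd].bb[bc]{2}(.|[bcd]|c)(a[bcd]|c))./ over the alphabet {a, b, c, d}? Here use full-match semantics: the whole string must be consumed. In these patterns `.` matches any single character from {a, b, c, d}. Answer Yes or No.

Yes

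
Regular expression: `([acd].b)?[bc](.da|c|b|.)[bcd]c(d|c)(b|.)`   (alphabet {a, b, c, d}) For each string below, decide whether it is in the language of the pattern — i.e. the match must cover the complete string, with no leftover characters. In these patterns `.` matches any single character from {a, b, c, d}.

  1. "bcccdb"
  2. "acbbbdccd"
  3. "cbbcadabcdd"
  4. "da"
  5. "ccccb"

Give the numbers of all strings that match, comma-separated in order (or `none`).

1, 2, 3

1 → match
2 → match
3 → match
4 → no match
5 → no match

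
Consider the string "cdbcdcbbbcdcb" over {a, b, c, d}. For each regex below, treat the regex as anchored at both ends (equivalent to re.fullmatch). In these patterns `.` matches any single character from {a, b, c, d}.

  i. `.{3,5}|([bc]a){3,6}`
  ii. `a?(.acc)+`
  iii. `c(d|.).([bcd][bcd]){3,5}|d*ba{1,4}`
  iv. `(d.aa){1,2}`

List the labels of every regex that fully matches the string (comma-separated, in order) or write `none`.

iii

i → no match
ii → no match — must end with "acc"
iii → match
iv → no match — must start with "d"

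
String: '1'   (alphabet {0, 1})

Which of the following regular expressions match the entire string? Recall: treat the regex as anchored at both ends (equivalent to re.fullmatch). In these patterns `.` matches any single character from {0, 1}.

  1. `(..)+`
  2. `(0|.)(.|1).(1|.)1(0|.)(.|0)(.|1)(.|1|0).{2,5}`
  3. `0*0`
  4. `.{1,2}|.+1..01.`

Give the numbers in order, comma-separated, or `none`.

4

1 → no match
2 → no match
3 → no match — must end with '0'
4 → match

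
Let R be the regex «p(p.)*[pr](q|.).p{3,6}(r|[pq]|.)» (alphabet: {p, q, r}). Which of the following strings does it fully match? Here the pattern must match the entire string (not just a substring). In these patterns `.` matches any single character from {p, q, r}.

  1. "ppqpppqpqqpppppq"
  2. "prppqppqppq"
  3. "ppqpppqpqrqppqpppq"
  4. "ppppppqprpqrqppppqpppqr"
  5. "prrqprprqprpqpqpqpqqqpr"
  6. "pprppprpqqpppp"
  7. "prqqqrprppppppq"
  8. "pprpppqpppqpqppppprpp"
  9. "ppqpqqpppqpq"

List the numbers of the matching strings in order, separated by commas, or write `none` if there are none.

1 → match
2 → no match
3 → no match
4 → no match
5 → no match
6 → match
7 → no match
8 → no match
9 → no match

1, 6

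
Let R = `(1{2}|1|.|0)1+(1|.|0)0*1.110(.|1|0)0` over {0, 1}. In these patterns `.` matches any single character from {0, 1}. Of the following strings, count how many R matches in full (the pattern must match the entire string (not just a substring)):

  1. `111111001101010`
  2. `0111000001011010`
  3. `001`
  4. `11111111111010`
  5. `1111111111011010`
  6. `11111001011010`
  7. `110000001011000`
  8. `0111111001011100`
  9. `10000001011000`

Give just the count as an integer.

1 → no match
2 → match
3 → no match — must end with `0`
4 → match
5 → match
6 → match
7 → match
8 → no match
9 → no match
Total matched: 5

5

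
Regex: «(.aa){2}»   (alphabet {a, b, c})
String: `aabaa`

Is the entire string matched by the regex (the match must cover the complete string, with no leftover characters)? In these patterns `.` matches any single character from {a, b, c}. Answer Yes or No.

No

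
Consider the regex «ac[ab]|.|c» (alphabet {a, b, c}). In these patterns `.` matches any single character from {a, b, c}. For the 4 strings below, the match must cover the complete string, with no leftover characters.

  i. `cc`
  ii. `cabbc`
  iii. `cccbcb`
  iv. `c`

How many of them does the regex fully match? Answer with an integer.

1

i → no match
ii → no match
iii → no match
iv → match
Total matched: 1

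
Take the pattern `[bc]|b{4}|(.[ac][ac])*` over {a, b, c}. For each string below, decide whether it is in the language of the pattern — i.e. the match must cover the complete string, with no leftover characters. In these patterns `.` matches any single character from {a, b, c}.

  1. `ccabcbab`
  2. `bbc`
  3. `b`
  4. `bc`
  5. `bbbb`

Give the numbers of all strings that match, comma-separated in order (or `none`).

3, 5

1 → no match
2 → no match
3 → match
4 → no match
5 → match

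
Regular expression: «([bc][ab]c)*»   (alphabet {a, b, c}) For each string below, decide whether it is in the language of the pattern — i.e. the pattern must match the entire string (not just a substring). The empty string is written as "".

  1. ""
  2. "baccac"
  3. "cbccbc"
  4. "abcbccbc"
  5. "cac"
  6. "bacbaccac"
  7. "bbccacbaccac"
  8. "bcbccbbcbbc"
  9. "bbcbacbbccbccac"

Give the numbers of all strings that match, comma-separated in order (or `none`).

1, 2, 3, 5, 6, 7, 9

1. "" → match
2. "baccac" → match
3. "cbccbc" → match
4. "abcbccbc" → no match
5. "cac" → match
6. "bacbaccac" → match
7. "bbccacbaccac" → match
8. "bcbccbbcbbc" → no match
9 → match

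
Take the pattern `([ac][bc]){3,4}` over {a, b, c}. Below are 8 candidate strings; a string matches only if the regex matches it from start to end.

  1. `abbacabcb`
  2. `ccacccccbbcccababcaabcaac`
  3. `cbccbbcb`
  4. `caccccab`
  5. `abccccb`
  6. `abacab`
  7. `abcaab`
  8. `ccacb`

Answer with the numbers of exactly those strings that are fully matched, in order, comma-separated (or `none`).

1 → no match
2 → no match
3 → no match
4 → no match
5 → no match
6 → match
7 → no match
8 → no match

6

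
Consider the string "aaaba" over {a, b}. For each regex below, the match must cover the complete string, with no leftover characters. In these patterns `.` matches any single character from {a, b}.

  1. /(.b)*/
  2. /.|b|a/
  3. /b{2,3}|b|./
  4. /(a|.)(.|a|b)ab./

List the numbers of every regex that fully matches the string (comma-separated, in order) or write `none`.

1 → no match
2 → no match
3 → no match
4 → match

4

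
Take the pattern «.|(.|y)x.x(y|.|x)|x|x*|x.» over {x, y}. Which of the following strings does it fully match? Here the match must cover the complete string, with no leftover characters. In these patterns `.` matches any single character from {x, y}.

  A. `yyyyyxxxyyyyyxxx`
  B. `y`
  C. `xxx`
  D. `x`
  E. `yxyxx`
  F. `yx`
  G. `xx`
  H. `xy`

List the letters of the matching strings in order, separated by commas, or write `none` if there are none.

A → no match
B → match
C → match
D → match
E → match
F → no match
G → match
H → match

B, C, D, E, G, H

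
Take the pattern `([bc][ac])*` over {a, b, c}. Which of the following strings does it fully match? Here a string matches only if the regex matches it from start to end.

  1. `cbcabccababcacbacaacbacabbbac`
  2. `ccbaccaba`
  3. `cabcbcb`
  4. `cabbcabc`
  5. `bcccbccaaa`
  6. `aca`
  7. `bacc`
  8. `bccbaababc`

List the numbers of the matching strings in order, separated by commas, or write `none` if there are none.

1 → no match
2. `ccbaccaba` → no match
3. `cabcbcb` → no match
4. `cabbcabc` → no match
5. `bcccbccaaa` → no match
6. `aca` → no match
7. `bacc` → match
8. `bccbaababc` → no match

7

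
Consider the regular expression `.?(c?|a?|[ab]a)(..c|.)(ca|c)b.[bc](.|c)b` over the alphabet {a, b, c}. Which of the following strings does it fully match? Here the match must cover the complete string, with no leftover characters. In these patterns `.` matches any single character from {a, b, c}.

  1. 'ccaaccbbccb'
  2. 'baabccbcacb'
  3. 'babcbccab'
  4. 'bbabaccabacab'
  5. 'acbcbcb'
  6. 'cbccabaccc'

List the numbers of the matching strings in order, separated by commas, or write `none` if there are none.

1, 3, 4, 5

1 → match
2 → no match
3 → match
4 → match
5 → match
6 → no match — must end with 'b'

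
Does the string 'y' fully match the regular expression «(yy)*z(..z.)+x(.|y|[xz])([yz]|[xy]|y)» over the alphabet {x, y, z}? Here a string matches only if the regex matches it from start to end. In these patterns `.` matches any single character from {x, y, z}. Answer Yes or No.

No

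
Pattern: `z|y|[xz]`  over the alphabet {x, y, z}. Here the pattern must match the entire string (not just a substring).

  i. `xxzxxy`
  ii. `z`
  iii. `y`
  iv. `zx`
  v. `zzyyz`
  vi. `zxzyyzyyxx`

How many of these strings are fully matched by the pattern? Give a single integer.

i → no match
ii → match
iii → match
iv → no match
v → no match
vi → no match
Total matched: 2

2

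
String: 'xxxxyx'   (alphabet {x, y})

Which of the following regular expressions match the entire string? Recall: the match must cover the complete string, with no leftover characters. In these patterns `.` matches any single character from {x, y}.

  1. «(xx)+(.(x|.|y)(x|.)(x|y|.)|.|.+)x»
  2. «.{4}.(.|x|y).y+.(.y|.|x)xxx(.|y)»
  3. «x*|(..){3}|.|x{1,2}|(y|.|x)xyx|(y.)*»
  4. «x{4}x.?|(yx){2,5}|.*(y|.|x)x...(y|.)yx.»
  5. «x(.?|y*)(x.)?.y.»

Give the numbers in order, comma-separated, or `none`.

1, 3, 5

1 → match
2 → no match
3 → match
4 → no match
5 → match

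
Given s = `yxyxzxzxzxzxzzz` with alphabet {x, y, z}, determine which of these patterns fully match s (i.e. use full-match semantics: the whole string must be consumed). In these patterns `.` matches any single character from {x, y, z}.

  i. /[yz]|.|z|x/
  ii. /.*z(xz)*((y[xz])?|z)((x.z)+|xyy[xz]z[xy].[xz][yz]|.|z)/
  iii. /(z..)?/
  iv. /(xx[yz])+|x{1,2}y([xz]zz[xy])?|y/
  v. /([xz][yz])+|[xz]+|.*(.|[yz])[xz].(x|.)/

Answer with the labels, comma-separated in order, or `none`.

ii, v

i → no match
ii → match
iii → no match
iv → no match
v → match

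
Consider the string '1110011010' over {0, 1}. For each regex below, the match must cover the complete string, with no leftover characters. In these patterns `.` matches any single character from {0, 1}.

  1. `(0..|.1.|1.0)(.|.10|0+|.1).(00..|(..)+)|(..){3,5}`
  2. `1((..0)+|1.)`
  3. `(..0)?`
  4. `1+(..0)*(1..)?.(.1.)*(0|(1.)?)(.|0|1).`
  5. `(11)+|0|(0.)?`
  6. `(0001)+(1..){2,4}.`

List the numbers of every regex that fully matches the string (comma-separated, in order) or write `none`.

1, 4

1 → match
2 → no match
3 → no match
4 → match
5 → no match
6 → no match — must start with '0001'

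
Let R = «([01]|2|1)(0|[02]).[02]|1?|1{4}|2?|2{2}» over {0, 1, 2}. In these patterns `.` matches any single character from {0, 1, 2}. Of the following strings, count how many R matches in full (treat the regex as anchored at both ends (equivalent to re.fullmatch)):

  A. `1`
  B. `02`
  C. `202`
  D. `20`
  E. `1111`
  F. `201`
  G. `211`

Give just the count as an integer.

2

A → match
B → no match
C → no match
D → no match
E → match
F → no match
G → no match
Total matched: 2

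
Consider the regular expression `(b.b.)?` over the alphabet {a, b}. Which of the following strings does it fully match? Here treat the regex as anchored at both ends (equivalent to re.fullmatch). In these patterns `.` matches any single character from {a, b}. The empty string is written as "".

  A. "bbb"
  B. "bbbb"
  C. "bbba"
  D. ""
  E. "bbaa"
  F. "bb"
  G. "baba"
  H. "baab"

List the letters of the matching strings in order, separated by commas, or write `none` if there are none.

A. "bbb" → no match
B. "bbbb" → match
C. "bbba" → match
D. "" → match
E. "bbaa" → no match
F. "bb" → no match
G. "baba" → match
H. "baab" → no match

B, C, D, G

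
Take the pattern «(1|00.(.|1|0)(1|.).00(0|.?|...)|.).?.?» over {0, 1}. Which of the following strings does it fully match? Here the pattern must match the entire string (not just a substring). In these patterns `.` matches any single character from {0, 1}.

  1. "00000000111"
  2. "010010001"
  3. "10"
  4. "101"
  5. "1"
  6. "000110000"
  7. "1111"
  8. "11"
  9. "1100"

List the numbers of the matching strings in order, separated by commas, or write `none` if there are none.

1. "00000000111" → match
2. "010010001" → no match
3. "10" → match
4. "101" → match
5. "1" → match
6. "000110000" → match
7. "1111" → no match
8. "11" → match
9. "1100" → no match

1, 3, 4, 5, 6, 8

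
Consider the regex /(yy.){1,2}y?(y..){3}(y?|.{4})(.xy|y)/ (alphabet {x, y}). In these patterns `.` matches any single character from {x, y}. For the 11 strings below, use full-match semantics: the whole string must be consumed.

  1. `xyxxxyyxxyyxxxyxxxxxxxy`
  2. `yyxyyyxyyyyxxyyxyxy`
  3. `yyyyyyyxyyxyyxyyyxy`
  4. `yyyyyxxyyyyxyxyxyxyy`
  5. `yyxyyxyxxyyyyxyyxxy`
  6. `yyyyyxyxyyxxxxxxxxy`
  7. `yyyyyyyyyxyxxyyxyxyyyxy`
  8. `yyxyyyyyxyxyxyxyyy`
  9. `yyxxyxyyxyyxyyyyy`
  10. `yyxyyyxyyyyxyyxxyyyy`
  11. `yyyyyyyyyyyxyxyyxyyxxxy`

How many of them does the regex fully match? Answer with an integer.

4

1 → no match — must start with `yy`
2 → no match
3 → match
4 → no match
5 → match
6 → match
7 → match
8 → no match
9 → no match
10 → no match
11 → no match
Total matched: 4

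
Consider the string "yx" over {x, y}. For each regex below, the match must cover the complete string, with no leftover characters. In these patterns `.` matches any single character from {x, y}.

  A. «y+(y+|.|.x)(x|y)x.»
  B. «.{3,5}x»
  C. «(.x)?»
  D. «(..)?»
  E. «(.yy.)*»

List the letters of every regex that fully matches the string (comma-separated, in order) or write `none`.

A → no match
B → no match
C → match
D → match
E → no match

C, D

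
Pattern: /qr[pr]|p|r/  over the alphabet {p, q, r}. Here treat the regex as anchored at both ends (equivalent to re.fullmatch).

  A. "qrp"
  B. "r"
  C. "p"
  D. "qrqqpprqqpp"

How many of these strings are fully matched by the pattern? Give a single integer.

3

A. "qrp" → match
B. "r" → match
C. "p" → match
D. "qrqqpprqqpp" → no match
Total matched: 3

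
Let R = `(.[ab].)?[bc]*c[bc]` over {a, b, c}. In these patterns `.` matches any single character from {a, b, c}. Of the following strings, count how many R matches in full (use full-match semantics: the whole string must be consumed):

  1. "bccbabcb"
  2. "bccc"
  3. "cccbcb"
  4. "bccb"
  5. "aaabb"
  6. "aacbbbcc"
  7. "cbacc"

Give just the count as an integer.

5

1 → no match
2 → match
3 → match
4 → match
5 → no match
6 → match
7 → match
Total matched: 5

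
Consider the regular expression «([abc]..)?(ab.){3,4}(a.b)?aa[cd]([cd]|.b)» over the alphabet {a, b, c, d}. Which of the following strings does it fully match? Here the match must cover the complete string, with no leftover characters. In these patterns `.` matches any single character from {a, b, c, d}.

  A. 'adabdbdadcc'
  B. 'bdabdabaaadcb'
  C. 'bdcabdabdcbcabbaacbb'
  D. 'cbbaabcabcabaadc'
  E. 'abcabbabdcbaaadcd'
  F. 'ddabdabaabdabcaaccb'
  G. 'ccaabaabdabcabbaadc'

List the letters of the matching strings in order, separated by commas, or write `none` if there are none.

G

A → no match
B → no match
C → no match
D → no match
E → no match
F → no match
G → match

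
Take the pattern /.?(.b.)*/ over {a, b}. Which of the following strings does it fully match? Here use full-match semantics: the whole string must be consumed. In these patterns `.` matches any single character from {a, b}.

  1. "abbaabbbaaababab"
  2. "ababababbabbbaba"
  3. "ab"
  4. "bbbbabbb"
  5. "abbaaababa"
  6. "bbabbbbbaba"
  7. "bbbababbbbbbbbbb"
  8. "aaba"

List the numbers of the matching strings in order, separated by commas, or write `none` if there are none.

1 → no match
2 → no match
3 → no match
4 → no match
5 → no match
6 → no match
7 → no match
8 → match

8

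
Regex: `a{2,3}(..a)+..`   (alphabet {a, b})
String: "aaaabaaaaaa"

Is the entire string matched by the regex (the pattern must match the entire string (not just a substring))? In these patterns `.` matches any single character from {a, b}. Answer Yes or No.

Yes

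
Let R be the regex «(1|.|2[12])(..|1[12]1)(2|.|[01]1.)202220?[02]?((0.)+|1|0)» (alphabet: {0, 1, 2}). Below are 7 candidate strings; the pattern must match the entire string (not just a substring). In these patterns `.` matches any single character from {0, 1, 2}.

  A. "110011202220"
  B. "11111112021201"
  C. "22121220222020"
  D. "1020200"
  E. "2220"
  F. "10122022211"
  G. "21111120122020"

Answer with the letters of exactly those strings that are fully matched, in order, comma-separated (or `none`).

A, C

A → match
B → no match
C → match
D → no match
E → no match
F → no match
G → no match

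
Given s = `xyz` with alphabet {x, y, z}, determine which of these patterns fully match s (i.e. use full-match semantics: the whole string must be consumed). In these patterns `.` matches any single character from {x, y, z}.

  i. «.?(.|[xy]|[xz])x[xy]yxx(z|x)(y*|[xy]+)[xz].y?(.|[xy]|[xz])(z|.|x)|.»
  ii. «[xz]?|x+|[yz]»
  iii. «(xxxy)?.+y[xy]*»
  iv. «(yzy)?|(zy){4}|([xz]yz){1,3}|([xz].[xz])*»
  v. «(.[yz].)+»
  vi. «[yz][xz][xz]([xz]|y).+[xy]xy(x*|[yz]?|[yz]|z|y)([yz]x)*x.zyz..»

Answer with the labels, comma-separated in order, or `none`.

i → no match
ii → no match
iii → no match
iv → match
v → match
vi → no match

iv, v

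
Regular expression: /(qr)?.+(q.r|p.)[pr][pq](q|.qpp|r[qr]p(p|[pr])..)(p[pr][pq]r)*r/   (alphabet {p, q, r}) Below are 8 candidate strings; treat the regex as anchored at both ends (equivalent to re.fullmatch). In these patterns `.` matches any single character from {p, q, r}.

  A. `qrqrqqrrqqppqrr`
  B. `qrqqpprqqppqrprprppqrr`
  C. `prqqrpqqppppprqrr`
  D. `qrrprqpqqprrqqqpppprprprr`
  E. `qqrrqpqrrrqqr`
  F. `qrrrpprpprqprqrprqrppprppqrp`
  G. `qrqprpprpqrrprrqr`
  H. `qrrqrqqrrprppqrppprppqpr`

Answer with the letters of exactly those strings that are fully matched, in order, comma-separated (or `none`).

A, B, E, G

A → match
B → match
C → no match
D → no match
E → match
F → no match — must end with `r`
G → match
H → no match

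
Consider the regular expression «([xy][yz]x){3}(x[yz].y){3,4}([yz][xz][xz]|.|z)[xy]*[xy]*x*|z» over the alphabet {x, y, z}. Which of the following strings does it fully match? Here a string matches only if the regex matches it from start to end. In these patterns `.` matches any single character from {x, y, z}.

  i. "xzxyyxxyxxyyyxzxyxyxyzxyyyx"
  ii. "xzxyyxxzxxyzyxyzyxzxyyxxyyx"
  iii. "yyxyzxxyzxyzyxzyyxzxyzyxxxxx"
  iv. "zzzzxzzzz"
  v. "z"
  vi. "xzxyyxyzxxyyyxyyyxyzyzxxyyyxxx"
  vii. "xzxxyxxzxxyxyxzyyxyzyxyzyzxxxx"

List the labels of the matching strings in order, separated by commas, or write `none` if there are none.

i, ii, v, vi, vii

i → match
ii → match
iii → no match
iv → no match
v → match
vi → match
vii → match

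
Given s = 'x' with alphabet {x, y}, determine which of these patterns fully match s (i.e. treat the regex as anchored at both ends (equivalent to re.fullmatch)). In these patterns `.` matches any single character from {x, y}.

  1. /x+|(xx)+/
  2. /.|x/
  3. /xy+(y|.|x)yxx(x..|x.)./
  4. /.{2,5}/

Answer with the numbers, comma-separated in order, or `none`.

1, 2

1 → match
2 → match
3 → no match — must start with 'xy'
4 → no match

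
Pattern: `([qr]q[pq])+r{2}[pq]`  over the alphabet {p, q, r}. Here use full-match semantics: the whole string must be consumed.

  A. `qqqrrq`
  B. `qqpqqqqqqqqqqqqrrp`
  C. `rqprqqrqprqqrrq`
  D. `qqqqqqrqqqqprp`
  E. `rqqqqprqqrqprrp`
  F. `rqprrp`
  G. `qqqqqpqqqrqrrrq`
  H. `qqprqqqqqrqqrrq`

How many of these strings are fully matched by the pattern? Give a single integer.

A → match
B → match
C → match
D → no match
E → match
F → match
G → no match
H → match
Total matched: 6

6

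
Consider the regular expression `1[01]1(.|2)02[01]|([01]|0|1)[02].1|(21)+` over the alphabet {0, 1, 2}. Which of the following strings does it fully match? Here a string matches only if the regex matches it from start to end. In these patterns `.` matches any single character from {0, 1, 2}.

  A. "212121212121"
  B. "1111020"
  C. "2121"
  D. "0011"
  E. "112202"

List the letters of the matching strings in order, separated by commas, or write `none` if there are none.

A → match
B → match
C → match
D → match
E → no match

A, B, C, D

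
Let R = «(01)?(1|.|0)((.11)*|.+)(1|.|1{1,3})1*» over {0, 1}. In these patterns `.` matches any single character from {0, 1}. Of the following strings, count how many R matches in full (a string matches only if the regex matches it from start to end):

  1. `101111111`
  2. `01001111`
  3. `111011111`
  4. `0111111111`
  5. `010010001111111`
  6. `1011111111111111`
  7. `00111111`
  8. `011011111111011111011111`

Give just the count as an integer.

8

1 → match
2 → match
3 → match
4 → match
5 → match
6 → match
7 → match
8 → match
Total matched: 8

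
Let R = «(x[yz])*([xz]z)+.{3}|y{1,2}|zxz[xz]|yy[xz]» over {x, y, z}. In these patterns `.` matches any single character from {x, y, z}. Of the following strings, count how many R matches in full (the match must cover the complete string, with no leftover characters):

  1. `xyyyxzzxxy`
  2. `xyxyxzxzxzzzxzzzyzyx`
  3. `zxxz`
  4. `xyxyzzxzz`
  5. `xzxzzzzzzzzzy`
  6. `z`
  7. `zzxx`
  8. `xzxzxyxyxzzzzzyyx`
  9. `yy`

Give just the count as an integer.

1 → no match
2 → no match
3 → no match
4 → match
5 → match
6 → no match
7 → no match
8 → match
9 → match
Total matched: 4

4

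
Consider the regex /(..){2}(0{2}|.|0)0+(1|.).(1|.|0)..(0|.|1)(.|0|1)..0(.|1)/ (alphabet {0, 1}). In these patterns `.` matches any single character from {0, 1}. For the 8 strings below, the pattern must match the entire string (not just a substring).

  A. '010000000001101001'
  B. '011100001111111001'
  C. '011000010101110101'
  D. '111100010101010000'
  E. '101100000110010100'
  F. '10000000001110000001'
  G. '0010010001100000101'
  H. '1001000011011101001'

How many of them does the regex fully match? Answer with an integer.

7

A → match
B → match
C → match
D → match
E → match
F → match
G → no match
H → match
Total matched: 7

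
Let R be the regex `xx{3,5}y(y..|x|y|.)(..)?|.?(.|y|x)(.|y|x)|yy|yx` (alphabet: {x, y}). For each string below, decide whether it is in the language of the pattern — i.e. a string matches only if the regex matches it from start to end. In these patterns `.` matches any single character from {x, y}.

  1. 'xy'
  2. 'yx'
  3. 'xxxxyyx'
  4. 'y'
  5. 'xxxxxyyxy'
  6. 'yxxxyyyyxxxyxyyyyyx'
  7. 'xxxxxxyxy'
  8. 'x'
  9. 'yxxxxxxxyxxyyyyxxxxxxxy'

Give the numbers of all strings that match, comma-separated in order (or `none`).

1 → match
2 → match
3 → no match
4 → no match
5 → match
6 → no match
7 → no match
8 → no match
9 → no match

1, 2, 5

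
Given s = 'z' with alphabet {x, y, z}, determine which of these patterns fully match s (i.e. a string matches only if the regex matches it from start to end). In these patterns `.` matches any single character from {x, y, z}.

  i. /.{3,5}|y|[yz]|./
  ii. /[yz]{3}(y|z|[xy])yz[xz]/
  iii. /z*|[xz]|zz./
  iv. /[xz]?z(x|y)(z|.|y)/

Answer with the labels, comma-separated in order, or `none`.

i → match
ii → no match
iii → match
iv → no match

i, iii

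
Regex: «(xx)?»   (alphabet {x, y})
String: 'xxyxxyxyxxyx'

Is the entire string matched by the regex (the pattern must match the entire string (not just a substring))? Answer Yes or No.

No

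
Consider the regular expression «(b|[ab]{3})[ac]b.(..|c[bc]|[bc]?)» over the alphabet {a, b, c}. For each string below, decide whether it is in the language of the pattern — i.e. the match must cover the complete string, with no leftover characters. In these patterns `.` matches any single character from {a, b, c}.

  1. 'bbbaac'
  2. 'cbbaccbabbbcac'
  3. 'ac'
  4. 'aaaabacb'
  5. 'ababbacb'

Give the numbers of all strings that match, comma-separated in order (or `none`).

4

1 → no match
2 → no match
3 → no match
4 → match
5 → no match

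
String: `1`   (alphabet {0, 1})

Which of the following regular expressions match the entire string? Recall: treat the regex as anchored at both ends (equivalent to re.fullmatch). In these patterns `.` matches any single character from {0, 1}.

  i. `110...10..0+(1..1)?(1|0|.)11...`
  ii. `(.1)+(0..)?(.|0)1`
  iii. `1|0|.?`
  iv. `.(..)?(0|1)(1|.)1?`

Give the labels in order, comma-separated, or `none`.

iii

i → no match — must start with `110`
ii → no match
iii → match
iv → no match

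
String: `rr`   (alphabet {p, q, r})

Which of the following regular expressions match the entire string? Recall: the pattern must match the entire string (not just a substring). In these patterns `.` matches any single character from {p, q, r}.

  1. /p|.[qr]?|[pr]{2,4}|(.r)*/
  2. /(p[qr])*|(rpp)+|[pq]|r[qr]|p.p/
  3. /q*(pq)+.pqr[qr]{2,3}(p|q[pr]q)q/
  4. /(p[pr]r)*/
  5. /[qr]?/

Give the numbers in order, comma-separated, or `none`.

1, 2

1 → match
2 → match
3 → no match — must end with `q`
4 → no match
5 → no match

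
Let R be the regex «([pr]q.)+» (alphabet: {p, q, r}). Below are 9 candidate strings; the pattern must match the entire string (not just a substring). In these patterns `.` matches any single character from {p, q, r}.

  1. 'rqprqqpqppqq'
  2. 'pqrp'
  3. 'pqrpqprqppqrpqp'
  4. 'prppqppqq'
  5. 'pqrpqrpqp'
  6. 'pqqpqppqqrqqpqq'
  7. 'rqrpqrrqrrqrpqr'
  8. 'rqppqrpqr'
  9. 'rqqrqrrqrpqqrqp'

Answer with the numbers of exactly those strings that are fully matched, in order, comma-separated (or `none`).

1, 3, 5, 6, 7, 8, 9

1. 'rqprqqpqppqq' → match
2. 'pqrp' → no match
3 → match
4. 'prppqppqq' → no match
5. 'pqrpqrpqp' → match
6 → match
7 → match
8. 'rqppqrpqr' → match
9 → match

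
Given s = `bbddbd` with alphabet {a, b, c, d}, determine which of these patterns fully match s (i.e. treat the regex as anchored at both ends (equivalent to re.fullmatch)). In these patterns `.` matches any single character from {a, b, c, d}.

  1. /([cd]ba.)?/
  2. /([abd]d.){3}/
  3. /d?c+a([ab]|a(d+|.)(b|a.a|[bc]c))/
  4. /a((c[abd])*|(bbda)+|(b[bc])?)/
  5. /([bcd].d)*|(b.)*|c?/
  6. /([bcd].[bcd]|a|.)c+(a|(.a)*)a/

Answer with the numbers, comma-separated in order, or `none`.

1 → no match
2 → no match
3 → no match
4 → no match — must start with `a`
5 → match
6 → no match — must end with `a`

5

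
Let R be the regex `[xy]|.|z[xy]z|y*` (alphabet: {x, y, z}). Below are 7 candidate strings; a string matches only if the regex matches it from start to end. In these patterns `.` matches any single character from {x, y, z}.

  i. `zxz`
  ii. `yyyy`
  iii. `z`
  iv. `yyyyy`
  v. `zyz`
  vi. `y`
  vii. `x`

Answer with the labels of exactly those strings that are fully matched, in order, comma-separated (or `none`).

i, ii, iii, iv, v, vi, vii

i. `zxz` → match
ii. `yyyy` → match
iii. `z` → match
iv. `yyyyy` → match
v. `zyz` → match
vi. `y` → match
vii. `x` → match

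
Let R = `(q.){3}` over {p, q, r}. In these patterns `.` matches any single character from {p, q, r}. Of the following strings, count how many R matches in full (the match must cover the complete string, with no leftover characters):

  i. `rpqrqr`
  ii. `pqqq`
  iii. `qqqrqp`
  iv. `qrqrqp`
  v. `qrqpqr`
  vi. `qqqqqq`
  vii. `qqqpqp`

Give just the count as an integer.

i. `rpqrqr` → no match — must start with `q`
ii. `pqqq` → no match — must start with `q`
iii. `qqqrqp` → match
iv. `qrqrqp` → match
v. `qrqpqr` → match
vi. `qqqqqq` → match
vii. `qqqpqp` → match
Total matched: 5

5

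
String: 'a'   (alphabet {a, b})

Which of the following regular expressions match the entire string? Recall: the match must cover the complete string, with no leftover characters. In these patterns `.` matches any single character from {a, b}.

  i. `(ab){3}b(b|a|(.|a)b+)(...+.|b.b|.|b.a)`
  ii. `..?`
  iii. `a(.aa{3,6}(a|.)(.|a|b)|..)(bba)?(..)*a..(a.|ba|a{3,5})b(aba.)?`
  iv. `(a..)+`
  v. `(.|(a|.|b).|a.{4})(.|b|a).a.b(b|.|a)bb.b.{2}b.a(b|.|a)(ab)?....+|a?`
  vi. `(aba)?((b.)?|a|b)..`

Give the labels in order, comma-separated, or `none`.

i → no match — must start with 'ab'
ii → match
iii → no match
iv → no match
v → match
vi → no match

ii, v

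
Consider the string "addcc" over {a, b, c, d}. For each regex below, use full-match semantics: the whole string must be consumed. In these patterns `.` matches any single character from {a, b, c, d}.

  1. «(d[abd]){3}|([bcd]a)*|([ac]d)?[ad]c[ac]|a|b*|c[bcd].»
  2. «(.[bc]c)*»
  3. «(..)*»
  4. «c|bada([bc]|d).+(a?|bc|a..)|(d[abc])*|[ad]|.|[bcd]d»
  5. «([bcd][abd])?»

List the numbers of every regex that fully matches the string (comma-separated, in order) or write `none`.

1

1 → match
2 → no match
3 → no match
4 → no match
5 → no match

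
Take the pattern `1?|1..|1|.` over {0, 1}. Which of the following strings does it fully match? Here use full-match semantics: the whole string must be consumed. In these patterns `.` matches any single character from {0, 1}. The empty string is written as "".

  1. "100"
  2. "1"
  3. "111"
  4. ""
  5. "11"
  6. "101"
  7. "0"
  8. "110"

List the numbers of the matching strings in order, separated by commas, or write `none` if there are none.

1, 2, 3, 4, 6, 7, 8

1 → match
2 → match
3 → match
4 → match
5 → no match
6 → match
7 → match
8 → match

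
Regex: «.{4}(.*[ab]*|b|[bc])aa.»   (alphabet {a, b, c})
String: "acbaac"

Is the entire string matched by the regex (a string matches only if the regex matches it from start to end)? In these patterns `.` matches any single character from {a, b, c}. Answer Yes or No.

No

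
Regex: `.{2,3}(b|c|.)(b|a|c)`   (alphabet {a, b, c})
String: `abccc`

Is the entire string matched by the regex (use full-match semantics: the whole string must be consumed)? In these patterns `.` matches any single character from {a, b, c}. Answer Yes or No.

Yes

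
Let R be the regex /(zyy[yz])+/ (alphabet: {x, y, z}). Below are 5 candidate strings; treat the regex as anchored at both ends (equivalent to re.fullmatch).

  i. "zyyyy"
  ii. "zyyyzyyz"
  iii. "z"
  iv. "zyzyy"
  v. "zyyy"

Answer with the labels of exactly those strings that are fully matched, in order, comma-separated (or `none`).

ii, v

i → no match
ii → match
iii → no match — must start with "zyy"
iv → no match — must start with "zyy"
v → match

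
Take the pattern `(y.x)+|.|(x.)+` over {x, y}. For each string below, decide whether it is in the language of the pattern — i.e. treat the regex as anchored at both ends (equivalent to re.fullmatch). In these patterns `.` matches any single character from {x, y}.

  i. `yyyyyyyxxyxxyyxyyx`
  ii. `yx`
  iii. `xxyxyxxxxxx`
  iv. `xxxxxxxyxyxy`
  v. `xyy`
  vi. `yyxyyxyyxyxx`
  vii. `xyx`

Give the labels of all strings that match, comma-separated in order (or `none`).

i → no match
ii → no match
iii → no match
iv → match
v → no match
vi → match
vii → no match

iv, vi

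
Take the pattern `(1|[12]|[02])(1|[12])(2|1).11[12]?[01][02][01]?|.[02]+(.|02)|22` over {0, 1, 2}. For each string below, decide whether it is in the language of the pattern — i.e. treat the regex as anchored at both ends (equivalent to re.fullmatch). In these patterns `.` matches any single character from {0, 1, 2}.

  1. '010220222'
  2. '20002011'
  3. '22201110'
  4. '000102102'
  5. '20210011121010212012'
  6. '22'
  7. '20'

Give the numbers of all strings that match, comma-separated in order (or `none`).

1 → no match
2 → no match
3 → match
4 → no match
5 → no match
6 → match
7 → no match

3, 6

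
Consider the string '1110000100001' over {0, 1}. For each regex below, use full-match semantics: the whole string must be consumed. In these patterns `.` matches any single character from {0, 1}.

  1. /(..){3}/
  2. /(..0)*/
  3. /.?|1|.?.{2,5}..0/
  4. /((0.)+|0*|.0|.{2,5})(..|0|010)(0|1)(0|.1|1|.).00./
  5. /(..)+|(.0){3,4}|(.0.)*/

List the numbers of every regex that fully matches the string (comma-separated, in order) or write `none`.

4

1 → no match
2 → no match
3 → no match
4 → match
5 → no match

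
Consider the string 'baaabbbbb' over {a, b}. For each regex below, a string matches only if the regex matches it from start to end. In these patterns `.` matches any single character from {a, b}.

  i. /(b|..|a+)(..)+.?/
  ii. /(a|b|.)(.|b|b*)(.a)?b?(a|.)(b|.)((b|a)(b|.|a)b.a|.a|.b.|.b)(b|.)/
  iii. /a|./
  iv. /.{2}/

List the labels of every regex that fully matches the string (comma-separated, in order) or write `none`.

i, ii

i → match
ii → match
iii → no match
iv → no match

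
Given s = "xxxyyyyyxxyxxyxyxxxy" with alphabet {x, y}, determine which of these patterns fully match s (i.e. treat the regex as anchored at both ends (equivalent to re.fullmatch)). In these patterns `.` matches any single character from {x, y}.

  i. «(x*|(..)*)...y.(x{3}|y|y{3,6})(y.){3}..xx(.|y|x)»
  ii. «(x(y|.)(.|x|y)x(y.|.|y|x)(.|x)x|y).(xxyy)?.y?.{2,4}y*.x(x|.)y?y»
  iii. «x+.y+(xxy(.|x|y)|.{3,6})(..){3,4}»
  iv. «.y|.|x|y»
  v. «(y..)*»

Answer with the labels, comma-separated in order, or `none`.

iii

i → no match
ii → no match
iii → match
iv → no match
v → no match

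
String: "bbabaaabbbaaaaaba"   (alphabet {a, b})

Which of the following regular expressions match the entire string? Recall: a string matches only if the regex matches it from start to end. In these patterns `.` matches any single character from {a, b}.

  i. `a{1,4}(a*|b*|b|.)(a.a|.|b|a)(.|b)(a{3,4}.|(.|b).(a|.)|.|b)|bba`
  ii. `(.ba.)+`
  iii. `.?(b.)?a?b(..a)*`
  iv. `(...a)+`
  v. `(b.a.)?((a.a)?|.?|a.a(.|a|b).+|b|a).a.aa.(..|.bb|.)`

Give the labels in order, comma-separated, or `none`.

v

i → no match
ii → no match
iii → no match
iv → no match
v → match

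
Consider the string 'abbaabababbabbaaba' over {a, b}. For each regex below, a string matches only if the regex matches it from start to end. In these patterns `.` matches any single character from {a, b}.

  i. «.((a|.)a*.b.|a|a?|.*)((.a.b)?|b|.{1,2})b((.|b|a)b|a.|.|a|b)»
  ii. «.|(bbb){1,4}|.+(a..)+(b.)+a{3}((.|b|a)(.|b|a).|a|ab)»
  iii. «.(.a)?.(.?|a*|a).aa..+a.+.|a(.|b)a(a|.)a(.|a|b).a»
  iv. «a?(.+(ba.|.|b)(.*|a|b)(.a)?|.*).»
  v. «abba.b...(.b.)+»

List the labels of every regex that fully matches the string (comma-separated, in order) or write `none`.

i, iii, iv, v

i → match
ii → no match
iii → match
iv → match
v → match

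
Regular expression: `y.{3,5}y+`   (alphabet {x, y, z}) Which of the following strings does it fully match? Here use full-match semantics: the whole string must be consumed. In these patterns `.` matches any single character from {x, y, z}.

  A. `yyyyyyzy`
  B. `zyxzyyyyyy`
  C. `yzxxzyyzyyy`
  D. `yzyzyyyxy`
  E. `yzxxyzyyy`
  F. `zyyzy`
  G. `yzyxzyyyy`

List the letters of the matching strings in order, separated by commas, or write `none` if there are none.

E, G

A → no match
B → no match — must start with `y`
C → no match
D → no match
E → match
F → no match — must start with `y`
G → match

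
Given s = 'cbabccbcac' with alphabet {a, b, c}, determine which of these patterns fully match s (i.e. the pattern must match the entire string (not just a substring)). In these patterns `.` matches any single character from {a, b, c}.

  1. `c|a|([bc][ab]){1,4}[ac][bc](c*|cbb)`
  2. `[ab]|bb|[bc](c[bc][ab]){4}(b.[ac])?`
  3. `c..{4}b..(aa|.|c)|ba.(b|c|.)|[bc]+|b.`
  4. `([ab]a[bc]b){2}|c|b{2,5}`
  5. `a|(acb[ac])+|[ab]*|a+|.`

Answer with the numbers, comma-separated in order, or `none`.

3

1 → no match
2 → no match
3 → match
4 → no match
5 → no match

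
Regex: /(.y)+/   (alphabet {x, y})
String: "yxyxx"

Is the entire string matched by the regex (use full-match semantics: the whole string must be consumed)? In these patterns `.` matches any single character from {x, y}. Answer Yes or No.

Every match must end with "y", but "yxyxx" does not.

No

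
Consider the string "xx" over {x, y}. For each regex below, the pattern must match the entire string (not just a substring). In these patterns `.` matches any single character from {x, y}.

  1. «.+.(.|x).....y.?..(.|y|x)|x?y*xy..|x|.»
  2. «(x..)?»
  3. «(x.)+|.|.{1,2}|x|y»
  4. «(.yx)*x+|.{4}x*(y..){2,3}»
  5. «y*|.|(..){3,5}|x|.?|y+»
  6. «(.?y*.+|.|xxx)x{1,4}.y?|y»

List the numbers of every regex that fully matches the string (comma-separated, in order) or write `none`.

3, 4

1 → no match
2 → no match
3 → match
4 → match
5 → no match
6 → no match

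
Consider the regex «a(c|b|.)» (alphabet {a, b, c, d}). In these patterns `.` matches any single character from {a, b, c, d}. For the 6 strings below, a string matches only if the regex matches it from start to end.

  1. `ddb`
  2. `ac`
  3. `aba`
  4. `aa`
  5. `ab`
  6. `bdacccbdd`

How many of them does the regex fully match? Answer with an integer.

3

1 → no match — must start with `a`
2 → match
3 → no match
4 → match
5 → match
6 → no match — must start with `a`
Total matched: 3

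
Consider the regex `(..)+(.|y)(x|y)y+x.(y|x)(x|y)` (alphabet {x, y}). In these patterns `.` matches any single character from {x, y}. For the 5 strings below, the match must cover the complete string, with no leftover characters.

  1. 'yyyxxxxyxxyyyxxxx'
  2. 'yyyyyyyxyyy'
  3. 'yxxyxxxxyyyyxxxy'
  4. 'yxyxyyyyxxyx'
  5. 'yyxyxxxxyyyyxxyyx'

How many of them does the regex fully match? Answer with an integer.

1 → match
2 → match
3 → match
4 → match
5 → no match
Total matched: 4

4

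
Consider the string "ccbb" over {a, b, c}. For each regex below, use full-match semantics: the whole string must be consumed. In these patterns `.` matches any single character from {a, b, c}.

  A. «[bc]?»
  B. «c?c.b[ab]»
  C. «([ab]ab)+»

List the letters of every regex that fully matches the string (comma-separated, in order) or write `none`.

A → no match
B → match
C → no match — must end with "ab"

B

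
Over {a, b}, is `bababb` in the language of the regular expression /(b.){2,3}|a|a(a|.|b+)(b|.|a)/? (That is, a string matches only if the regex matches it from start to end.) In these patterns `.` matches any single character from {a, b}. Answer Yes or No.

Yes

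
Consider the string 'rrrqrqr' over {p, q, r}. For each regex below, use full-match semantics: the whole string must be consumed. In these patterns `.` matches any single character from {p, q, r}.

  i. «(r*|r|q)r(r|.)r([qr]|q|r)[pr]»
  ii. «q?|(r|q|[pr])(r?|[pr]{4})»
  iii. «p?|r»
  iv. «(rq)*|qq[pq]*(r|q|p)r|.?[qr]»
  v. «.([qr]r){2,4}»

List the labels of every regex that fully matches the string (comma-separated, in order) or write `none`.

i → match
ii → no match
iii → no match
iv → no match
v → match

i, v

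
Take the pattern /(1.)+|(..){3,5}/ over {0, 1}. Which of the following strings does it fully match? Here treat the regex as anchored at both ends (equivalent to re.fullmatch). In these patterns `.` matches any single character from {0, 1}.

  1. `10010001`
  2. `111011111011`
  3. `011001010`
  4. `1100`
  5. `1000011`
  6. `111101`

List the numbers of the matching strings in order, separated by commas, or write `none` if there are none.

1, 2, 6

1. `10010001` → match
2. `111011111011` → match
3. `011001010` → no match
4. `1100` → no match
5. `1000011` → no match
6. `111101` → match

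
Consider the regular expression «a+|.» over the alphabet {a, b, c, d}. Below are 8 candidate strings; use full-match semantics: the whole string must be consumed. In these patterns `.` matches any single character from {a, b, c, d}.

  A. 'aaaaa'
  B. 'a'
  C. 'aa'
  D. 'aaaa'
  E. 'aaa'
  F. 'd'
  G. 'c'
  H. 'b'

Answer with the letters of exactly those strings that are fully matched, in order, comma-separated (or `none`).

A → match
B → match
C → match
D → match
E → match
F → match
G → match
H → match

A, B, C, D, E, F, G, H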